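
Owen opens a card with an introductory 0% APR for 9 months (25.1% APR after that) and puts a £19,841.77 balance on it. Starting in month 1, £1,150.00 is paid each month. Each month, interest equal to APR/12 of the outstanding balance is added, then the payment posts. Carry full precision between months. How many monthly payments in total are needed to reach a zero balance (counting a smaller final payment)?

19 payments

Promo months 1–9 at r₀ = 0%/12 = 0; months 10+ at r₁ = 25.1%/12 = 0.0209167.
After month 9 (no interest yet): B = £19,841.77 − 9·£1,150.00 = £9,491.77.
Then at r₁ with £1,150.00/mo: n₂ = −ln(1 − r₁·B/P)/ln(1+r₁) ≈ 9.15 → 10 more payments.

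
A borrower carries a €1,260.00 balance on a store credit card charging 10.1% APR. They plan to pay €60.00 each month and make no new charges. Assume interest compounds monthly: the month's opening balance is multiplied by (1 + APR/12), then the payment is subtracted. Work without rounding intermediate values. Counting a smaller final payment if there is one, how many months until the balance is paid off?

24 months

Monthly rate r = 10.1%/12 = 0.841667% = 0.00841667.
Recurrence: B ← B·(1+r) − €60.00.
Month 1: interest €10.60; balance after payment €1,210.61.
Month 2: interest €10.19; balance after payment €1,160.79.
Closed form: n = −ln(1 − rB₀/P)/ln(1+r) = −ln(0.82325)/ln(1.00842) ≈ 23.205, so the balance reaches zero during payment 24.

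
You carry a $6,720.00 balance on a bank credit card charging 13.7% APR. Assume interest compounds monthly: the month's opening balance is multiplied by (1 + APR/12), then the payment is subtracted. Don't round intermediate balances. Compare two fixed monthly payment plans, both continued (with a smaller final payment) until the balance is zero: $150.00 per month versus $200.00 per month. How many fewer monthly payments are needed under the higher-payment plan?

Monthly rate r = 13.7%/12 = 1.14167% = 0.0114167.
At $150.00/mo: n = ⌈−ln(1 − rB₀/P)/ln(1+r)⌉ = 64 payments (last $15.57); total interest = total paid − $6,720.00 = $2,745.57.
At $200.00/mo: 43 payments (last $124.93); total interest $1,804.93.
Payments saved = 64 − 43 = 21.

21 fewer payments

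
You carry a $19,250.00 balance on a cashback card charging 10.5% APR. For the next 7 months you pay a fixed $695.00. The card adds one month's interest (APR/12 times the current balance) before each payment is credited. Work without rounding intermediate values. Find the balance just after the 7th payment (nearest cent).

Monthly rate r = 10.5%/12 = 0.875% = 0.00875.
Each month: B ← B·(1+r) − $695.00.
Month 1: interest $168.44; balance after payment $18,723.44.
Month 2: interest $163.83; balance after payment $18,192.27.
Month 3: interest $159.18; balance after payment $17,656.45.
Month 4: interest $154.49; balance after payment $17,115.94.
Month 5: interest $149.76; balance after payment $16,570.71.
Month 6: interest $144.99; balance after payment $16,020.70.
Month 7: interest $140.18; balance after payment $15,465.88.

$15,465.88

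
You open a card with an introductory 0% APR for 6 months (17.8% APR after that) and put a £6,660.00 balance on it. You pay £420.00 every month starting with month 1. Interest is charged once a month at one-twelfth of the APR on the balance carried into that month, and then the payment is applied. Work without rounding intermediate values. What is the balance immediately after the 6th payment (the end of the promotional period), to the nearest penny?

£4,140.00

Promo months 1–6 at r₀ = 0%/12 = 0; months 7+ at r₁ = 17.8%/12 = 0.0148333.
After month 6 (no interest yet): B = £6,660.00 − 6·£420.00 = £4,140.00.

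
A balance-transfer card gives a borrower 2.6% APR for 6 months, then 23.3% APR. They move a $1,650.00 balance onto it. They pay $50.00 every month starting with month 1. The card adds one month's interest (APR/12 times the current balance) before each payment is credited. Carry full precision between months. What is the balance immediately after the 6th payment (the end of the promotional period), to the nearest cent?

Promo months 1–6 at r₀ = 2.6%/12 = 0.00216667; months 7+ at r₁ = 23.3%/12 = 0.0194167.
After month 6: iterate B ← B·(1+r₀) − $50.00 for 6 months → $1,369.94.

$1,369.94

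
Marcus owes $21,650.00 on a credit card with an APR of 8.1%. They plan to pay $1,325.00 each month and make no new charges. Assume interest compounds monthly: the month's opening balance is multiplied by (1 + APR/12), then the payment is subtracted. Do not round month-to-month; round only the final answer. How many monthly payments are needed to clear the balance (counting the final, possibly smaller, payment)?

18 months

Monthly rate r = 8.1%/12 = 0.675% = 0.00675.
Recurrence: B ← B·(1+r) − $1,325.00.
Month 1: interest $146.14; balance after payment $20,471.14.
Month 2: interest $138.18; balance after payment $19,284.32.
Closed form: n = −ln(1 − rB₀/P)/ln(1+r) = −ln(0.88971)/ln(1.00675) ≈ 17.371, so the balance reaches zero during payment 18.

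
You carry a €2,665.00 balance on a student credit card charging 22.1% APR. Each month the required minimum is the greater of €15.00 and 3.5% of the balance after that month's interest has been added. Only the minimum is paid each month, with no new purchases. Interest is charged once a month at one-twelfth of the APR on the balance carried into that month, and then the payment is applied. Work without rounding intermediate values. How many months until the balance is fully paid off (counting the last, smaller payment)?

Monthly rate r = 22.1%/12 = 1.84167% = 0.0184167.
While 3.5% of the post-interest balance exceeds €15.00, each month B ← (B·(1+r))·(1 − 0.035), i.e. B shrinks by the factor (1+r)·0.965 = 0.98277.
This holds for months 1–107. Entering month 108 the balance is €415.10; 3.5% of the post-interest balance is now below €15.00, so the flat €15.00 minimum applies from here.
From month 108 a fixed €15.00 at rate r clears €415.10 in 40 more payments. Total: 107 + 40 = 147 months.

147 months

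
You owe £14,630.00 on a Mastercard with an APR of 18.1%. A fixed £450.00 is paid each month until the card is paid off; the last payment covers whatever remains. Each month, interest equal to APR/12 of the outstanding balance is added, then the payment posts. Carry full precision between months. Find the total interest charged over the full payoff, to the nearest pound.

£5,632

Monthly rate r = 18.1%/12 = 1.50833% = 0.0150833.
Payoff takes n = ⌈−ln(1 − rB₀/P)/ln(1+r)⌉ = ⌈45.027⌉ = 46 payments; the last is £12.11.
Total paid = 45·£450.00 + £12.11 = £20,262.11.
Total interest = total paid − principal = £20,262.11 − £14,630.00 = £5,632.11.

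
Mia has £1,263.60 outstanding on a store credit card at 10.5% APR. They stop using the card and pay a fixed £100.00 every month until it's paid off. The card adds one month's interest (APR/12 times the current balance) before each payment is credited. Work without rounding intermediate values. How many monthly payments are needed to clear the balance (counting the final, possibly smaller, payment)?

14 payments

Monthly rate r = 10.5%/12 = 0.875% = 0.00875.
Recurrence: B ← B·(1+r) − £100.00.
Month 1: interest £11.06; balance after payment £1,174.66.
Month 2: interest £10.28; balance after payment £1,084.93.
Closed form: n = −ln(1 − rB₀/P)/ln(1+r) = −ln(0.88943)/ln(1.00875) ≈ 13.449, so the balance reaches zero during payment 14.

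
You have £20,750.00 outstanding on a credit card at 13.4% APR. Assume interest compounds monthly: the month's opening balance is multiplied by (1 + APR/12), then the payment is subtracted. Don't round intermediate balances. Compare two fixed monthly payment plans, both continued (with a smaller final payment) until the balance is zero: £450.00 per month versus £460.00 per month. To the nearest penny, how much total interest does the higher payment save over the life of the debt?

Monthly rate r = 13.4%/12 = 1.11667% = 0.0111667.
At £450.00/mo: n = ⌈−ln(1 − rB₀/P)/ln(1+r)⌉ = 66 payments (last £65.34); total interest = total paid − £20,750.00 = £8,565.34.
At £460.00/mo: 64 payments (last £41.69); total interest £8,271.69.
Interest saved = £8,565.34 − £8,271.69 = £293.65.

£293.65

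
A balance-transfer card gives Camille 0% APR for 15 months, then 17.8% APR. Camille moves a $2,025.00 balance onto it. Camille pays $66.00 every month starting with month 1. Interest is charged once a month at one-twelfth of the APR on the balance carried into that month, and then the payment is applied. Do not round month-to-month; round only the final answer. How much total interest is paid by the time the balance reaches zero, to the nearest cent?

$151.78

Promo months 1–15 at r₀ = 0%/12 = 0; months 16+ at r₁ = 17.8%/12 = 0.0148333.
After month 15 (no interest yet): B = $2,025.00 − 15·$66.00 = $1,035.00.
Then at r₁ with $66.00/mo: n₂ = −ln(1 − r₁·B/P)/ln(1+r₁) ≈ 17.98 → 18 more payments.
Total paid = 32·$66.00 + $64.78 = $2,176.78; interest = $2,176.78 − $2,025.00 = $151.78.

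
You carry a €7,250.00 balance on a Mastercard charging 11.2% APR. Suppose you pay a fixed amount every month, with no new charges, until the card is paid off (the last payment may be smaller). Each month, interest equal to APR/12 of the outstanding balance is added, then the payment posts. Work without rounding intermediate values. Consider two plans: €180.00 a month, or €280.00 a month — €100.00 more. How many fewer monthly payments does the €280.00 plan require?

21 fewer payments

Monthly rate r = 11.2%/12 = 0.933333% = 0.00933333.
At €180.00/mo: n = ⌈−ln(1 − rB₀/P)/ln(1+r)⌉ = 51 payments (last €135.47); total interest = total paid − €7,250.00 = €1,885.47.
At €280.00/mo: 30 payments (last €217.86); total interest €1,087.86.
Payments saved = 51 − 30 = 21.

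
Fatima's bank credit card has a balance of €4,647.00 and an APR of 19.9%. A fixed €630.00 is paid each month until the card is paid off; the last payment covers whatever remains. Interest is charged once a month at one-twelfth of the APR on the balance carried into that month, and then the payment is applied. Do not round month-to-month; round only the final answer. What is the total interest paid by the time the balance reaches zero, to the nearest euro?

Monthly rate r = 19.9%/12 = 1.65833% = 0.0165833.
Payoff takes n = ⌈−ln(1 − rB₀/P)/ln(1+r)⌉ = ⌈7.933⌉ = 8 payments; the last is €588.06.
Total paid = 7·€630.00 + €588.06 = €4,998.06.
Total interest = total paid − principal = €4,998.06 − €4,647.00 = €351.06.

€351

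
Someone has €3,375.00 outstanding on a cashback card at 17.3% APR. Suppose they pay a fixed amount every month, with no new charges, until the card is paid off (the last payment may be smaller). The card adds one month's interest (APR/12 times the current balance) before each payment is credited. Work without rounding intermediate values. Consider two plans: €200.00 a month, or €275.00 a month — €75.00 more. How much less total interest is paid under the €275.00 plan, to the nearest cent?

Monthly rate r = 17.3%/12 = 1.44167% = 0.0144167.
At €200.00/mo: n = ⌈−ln(1 − rB₀/P)/ln(1+r)⌉ = 20 payments (last €95.41); total interest = total paid − €3,375.00 = €520.41.
At €275.00/mo: 14 payments (last €166.42); total interest €366.42.
Interest saved = €520.41 − €366.42 = €153.99.

€153.99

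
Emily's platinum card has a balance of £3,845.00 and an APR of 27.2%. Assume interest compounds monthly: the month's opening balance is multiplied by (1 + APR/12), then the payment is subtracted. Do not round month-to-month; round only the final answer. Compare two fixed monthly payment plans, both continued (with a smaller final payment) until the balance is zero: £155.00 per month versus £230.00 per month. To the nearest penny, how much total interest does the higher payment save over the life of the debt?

£825.40

Monthly rate r = 27.2%/12 = 2.26667% = 0.0226667.
At £155.00/mo: n = ⌈−ln(1 − rB₀/P)/ln(1+r)⌉ = 37 payments (last £133.58); total interest = total paid − £3,845.00 = £1,868.58.
At £230.00/mo: 22 payments (last £58.18); total interest £1,043.18.
Interest saved = £1,868.58 − £1,043.18 = £825.40.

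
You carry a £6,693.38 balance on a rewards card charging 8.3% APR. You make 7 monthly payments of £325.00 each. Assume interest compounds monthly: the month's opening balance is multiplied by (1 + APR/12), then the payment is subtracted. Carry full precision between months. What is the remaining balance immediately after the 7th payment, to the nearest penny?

£4,701.50

Monthly rate r = 8.3%/12 = 0.691667% = 0.00691667.
Each month: B ← B·(1+r) − £325.00.
Month 1: interest £46.30; balance after payment £6,414.68.
Month 2: interest £44.37; balance after payment £6,134.04.
Month 3: interest £42.43; balance after payment £5,851.47.
Month 4: interest £40.47; balance after payment £5,566.94.
Month 5: interest £38.50; balance after payment £5,280.45.
Month 6: interest £36.52; balance after payment £4,991.97.
Month 7: interest £34.53; balance after payment £4,701.50.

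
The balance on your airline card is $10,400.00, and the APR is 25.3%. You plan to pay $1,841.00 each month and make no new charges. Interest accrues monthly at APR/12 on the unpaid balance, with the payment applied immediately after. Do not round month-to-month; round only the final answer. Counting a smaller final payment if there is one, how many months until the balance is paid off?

Monthly rate r = 25.3%/12 = 2.10833% = 0.0210833.
Recurrence: B ← B·(1+r) − $1,841.00.
Month 1: interest $219.27; balance after payment $8,778.27.
Month 2: interest $185.08; balance after payment $7,122.34.
Closed form: n = −ln(1 − rB₀/P)/ln(1+r) = −ln(0.8809)/ln(1.02108) ≈ 6.078, so the balance reaches zero during payment 7.

7 payments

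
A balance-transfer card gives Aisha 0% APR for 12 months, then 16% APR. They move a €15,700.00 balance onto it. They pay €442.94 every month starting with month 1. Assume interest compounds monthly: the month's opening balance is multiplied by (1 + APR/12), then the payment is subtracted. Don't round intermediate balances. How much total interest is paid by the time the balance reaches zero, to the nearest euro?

€2,151

Promo months 1–12 at r₀ = 0%/12 = 0; months 13+ at r₁ = 16%/12 = 0.0133333.
After month 12 (no interest yet): B = €15,700.00 − 12·€442.94 = €10,384.72.
Then at r₁ with €442.94/mo: n₂ = −ln(1 − r₁·B/P)/ln(1+r₁) ≈ 28.30 → 29 more payments.
Total paid = 40·€442.94 + €133.45 = €17,851.05; interest = €17,851.05 − €15,700.00 = €2,151.05.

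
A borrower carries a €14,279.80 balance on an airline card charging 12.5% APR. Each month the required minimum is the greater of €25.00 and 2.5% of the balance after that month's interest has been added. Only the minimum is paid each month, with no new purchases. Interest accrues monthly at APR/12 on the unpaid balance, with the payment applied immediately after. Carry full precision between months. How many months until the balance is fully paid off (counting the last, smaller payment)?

Monthly rate r = 12.5%/12 = 1.04167% = 0.0104167.
While 2.5% of the post-interest balance exceeds €25.00, each month B ← (B·(1+r))·(1 − 0.025), i.e. B shrinks by the factor (1+r)·0.975 = 0.98516.
This holds for months 1–179. Entering month 180 the balance is €982.06; 2.5% of the post-interest balance is now below €25.00, so the flat €25.00 minimum applies from here.
From month 180 a fixed €25.00 at rate r clears €982.06 in 51 more payments. Total: 179 + 51 = 230 months.

230 months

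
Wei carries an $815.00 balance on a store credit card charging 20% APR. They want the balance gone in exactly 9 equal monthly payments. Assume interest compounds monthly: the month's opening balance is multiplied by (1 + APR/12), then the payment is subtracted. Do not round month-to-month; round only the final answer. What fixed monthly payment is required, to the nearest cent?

Monthly rate r = 20%/12 = 1.66667% = 0.0166667.
Level-payment amortization: P = B₀·r / (1 − (1+r)^(−n)) = 815.00·0.0166667 / (1 − 1.01667^(−9)).
Denominator 1 − (1+r)^(−9) = 0.138227287.
P = 13.5833 / 0.138227287 ≈ 98.27.

$98.27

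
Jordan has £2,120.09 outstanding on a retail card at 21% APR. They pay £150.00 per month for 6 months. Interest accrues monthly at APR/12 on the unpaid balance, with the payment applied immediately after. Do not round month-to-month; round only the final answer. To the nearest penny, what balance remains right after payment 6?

Monthly rate r = 21%/12 = 1.75% = 0.0175.
Each month: B ← B·(1+r) − £150.00.
Month 1: interest £37.10; balance after payment £2,007.19.
Month 2: interest £35.13; balance after payment £1,892.32.
Month 3: interest £33.12; balance after payment £1,775.43.
Month 4: interest £31.07; balance after payment £1,656.50.
Month 5: interest £28.99; balance after payment £1,535.49.
Month 6: interest £26.87; balance after payment £1,412.36.

£1,412.36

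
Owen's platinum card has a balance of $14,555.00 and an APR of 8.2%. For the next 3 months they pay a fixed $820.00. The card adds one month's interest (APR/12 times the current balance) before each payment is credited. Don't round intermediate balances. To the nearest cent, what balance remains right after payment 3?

$12,378.57

Monthly rate r = 8.2%/12 = 0.683333% = 0.00683333.
Each month: B ← B·(1+r) − $820.00.
Month 1: interest $99.46; balance after payment $13,834.46.
Month 2: interest $94.54; balance after payment $13,108.99.
Month 3: interest $89.58; balance after payment $12,378.57.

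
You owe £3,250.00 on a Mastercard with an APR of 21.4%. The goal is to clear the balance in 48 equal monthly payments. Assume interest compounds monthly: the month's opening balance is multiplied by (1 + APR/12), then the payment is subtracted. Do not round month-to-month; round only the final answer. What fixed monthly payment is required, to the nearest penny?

Monthly rate r = 21.4%/12 = 1.78333% = 0.0178333.
Level-payment amortization: P = B₀·r / (1 − (1+r)^(−n)) = 3250.00·0.0178333 / (1 − 1.01783^(−48)).
Denominator 1 − (1+r)^(−48) = 0.571925007.
P = 57.9583 / 0.571925007 ≈ 101.34.

£101.34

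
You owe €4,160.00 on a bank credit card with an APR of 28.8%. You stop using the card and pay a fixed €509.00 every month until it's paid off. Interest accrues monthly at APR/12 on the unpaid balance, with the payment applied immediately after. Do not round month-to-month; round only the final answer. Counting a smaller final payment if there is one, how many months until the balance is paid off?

10 payments

Monthly rate r = 28.8%/12 = 2.4% = 0.024.
Recurrence: B ← B·(1+r) − €509.00.
Month 1: interest €99.84; balance after payment €3,750.84.
Month 2: interest €90.02; balance after payment €3,331.86.
Closed form: n = −ln(1 − rB₀/P)/ln(1+r) = −ln(0.80385)/ln(1.024) ≈ 9.206, so the balance reaches zero during payment 10.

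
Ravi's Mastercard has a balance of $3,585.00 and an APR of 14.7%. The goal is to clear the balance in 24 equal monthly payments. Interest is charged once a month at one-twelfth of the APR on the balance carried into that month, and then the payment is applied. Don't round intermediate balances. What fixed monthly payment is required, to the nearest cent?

$173.31

Monthly rate r = 14.7%/12 = 1.225% = 0.01225.
Level-payment amortization: P = B₀·r / (1 − (1+r)^(−n)) = 3585.00·0.01225 / (1 − 1.01225^(−24)).
Denominator 1 − (1+r)^(−24) = 0.253391123.
P = 43.9162 / 0.253391123 ≈ 173.31.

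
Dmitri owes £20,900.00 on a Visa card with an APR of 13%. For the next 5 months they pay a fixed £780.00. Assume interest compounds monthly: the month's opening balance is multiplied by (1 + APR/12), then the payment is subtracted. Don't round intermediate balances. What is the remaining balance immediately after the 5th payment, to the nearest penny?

Monthly rate r = 13%/12 = 1.08333% = 0.0108333.
Each month: B ← B·(1+r) − £780.00.
Month 1: interest £226.42; balance after payment £20,346.42.
Month 2: interest £220.42; balance after payment £19,786.84.
Month 3: interest £214.36; balance after payment £19,221.19.
Month 4: interest £208.23; balance after payment £18,649.42.
Month 5: interest £202.04; balance after payment £18,071.46.

£18,071.46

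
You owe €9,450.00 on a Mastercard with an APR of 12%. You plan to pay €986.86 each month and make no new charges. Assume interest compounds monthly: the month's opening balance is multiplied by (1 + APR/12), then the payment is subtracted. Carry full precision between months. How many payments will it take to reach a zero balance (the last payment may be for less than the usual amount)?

Monthly rate r = 12%/12 = 1% = 0.01.
Recurrence: B ← B·(1+r) − €986.86.
Month 1: interest €94.50; balance after payment €8,557.64.
Month 2: interest €85.58; balance after payment €7,656.36.
Closed form: n = −ln(1 − rB₀/P)/ln(1+r) = −ln(0.90424)/ln(1.01) ≈ 10.116, so the balance reaches zero during payment 11.

11 payments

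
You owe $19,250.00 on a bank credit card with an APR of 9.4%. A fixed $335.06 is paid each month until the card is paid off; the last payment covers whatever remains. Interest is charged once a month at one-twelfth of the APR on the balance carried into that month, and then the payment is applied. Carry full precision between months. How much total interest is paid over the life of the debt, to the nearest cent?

$6,425.40

Monthly rate r = 9.4%/12 = 0.783333% = 0.00783333.
Payoff takes n = ⌈−ln(1 − rB₀/P)/ln(1+r)⌉ = ⌈76.628⌉ = 77 payments; the last is $210.84.
Total paid = 76·$335.06 + $210.84 = $25,675.40.
Total interest = total paid − principal = $25,675.40 − $19,250.00 = $6,425.40.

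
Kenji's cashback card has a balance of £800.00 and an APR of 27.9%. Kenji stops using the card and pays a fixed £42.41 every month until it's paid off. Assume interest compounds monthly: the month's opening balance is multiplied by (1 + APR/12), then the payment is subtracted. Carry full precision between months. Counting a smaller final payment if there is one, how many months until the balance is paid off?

26 months

Monthly rate r = 27.9%/12 = 2.325% = 0.02325.
Recurrence: B ← B·(1+r) − £42.41.
Month 1: interest £18.60; balance after payment £776.19.
Month 2: interest £18.05; balance after payment £751.83.
Closed form: n = −ln(1 − rB₀/P)/ln(1+r) = −ln(0.56142)/ln(1.02325) ≈ 25.117, so the balance reaches zero during payment 26.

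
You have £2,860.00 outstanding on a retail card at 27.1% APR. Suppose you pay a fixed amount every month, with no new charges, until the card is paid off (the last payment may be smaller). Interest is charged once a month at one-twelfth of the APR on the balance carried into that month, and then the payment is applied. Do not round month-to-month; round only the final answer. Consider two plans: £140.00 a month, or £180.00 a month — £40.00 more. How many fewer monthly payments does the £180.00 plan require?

8 fewer payments

Monthly rate r = 27.1%/12 = 2.25833% = 0.0225833.
At £140.00/mo: n = ⌈−ln(1 − rB₀/P)/ln(1+r)⌉ = 28 payments (last £98.83); total interest = total paid − £2,860.00 = £1,018.83.
At £180.00/mo: 20 payments (last £162.52); total interest £722.52.
Payments saved = 28 − 20 = 8.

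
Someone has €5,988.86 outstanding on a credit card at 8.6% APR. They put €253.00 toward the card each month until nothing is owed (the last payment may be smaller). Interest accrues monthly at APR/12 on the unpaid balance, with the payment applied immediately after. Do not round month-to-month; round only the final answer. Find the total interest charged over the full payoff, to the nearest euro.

€597

Monthly rate r = 8.6%/12 = 0.716667% = 0.00716667.
Payoff takes n = ⌈−ln(1 − rB₀/P)/ln(1+r)⌉ = ⌈26.033⌉ = 27 payments; the last is €8.28.
Total paid = 26·€253.00 + €8.28 = €6,586.28.
Total interest = total paid − principal = €6,586.28 − €5,988.86 = €597.42.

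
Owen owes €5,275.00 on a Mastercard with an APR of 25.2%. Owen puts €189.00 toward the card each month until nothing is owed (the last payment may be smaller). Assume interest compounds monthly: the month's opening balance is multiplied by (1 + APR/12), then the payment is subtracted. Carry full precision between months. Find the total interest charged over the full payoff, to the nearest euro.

€2,748

Monthly rate r = 25.2%/12 = 2.1% = 0.021.
Payoff takes n = ⌈−ln(1 − rB₀/P)/ln(1+r)⌉ = ⌈42.447⌉ = 43 payments; the last is €84.98.
Total paid = 42·€189.00 + €84.98 = €8,022.98.
Total interest = total paid − principal = €8,022.98 − €5,275.00 = €2,747.98.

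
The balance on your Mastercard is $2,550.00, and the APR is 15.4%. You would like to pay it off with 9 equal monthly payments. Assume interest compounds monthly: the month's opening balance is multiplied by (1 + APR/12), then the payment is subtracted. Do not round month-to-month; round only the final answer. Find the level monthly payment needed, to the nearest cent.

$301.82

Monthly rate r = 15.4%/12 = 1.28333% = 0.0128333.
Level-payment amortization: P = B₀·r / (1 − (1+r)^(−n)) = 2550.00·0.0128333 / (1 − 1.01283^(−9)).
Denominator 1 − (1+r)^(−9) = 0.108424499.
P = 32.725 / 0.108424499 ≈ 301.82.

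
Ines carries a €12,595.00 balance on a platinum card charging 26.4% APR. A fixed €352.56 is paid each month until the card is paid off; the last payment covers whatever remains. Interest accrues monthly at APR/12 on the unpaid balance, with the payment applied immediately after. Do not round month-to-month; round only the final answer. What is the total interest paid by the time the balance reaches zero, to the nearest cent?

Monthly rate r = 26.4%/12 = 2.2% = 0.022.
Payoff takes n = ⌈−ln(1 − rB₀/P)/ln(1+r)⌉ = ⌈70.835⌉ = 71 payments; the last is €295.08.
Total paid = 70·€352.56 + €295.08 = €24,974.28.
Total interest = total paid − principal = €24,974.28 − €12,595.00 = €12,379.28.

€12,379.28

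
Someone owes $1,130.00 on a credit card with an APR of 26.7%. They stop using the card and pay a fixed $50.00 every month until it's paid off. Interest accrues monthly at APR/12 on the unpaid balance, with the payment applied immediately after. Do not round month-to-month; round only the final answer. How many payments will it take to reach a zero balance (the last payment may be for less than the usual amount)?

32 payments

Monthly rate r = 26.7%/12 = 2.225% = 0.02225.
Recurrence: B ← B·(1+r) − $50.00.
Month 1: interest $25.14; balance after payment $1,105.14.
Month 2: interest $24.59; balance after payment $1,079.73.
Closed form: n = −ln(1 − rB₀/P)/ln(1+r) = −ln(0.49715)/ln(1.02225) ≈ 31.758, so the balance reaches zero during payment 32.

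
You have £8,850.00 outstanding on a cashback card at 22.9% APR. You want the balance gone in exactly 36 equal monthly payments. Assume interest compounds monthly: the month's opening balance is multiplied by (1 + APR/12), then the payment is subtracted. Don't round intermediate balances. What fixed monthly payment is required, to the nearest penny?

£342.12

Monthly rate r = 22.9%/12 = 1.90833% = 0.0190833.
Level-payment amortization: P = B₀·r / (1 − (1+r)^(−n)) = 8850.00·0.0190833 / (1 − 1.01908^(−36)).
Denominator 1 − (1+r)^(−36) = 0.493649973.
P = 168.887 / 0.493649973 ≈ 342.12.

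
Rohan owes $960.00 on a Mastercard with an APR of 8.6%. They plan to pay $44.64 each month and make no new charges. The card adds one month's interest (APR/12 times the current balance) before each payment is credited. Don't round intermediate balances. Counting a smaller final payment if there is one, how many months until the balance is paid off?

24 months

Monthly rate r = 8.6%/12 = 0.716667% = 0.00716667.
Recurrence: B ← B·(1+r) − $44.64.
Month 1: interest $6.88; balance after payment $922.24.
Month 2: interest $6.61; balance after payment $884.21.
Closed form: n = −ln(1 − rB₀/P)/ln(1+r) = −ln(0.84588)/ln(1.00717) ≈ 23.439, so the balance reaches zero during payment 24.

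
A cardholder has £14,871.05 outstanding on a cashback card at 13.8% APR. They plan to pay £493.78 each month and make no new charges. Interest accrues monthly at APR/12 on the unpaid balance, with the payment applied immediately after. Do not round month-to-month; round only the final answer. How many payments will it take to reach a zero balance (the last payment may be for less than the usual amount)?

38 payments

Monthly rate r = 13.8%/12 = 1.15% = 0.0115.
Recurrence: B ← B·(1+r) − £493.78.
Month 1: interest £171.02; balance after payment £14,548.29.
Month 2: interest £167.31; balance after payment £14,221.81.
Closed form: n = −ln(1 − rB₀/P)/ln(1+r) = −ln(0.65366)/ln(1.0115) ≈ 37.184, so the balance reaches zero during payment 38.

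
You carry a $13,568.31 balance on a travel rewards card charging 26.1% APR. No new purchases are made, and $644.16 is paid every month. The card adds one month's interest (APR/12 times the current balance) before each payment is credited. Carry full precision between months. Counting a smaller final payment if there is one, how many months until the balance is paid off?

Monthly rate r = 26.1%/12 = 2.175% = 0.02175.
Recurrence: B ← B·(1+r) − $644.16.
Month 1: interest $295.11; balance after payment $13,219.26.
Month 2: interest $287.52; balance after payment $12,862.62.
Closed form: n = −ln(1 − rB₀/P)/ln(1+r) = −ln(0.54187)/ln(1.02175) ≈ 28.477, so the balance reaches zero during payment 29.

29 payments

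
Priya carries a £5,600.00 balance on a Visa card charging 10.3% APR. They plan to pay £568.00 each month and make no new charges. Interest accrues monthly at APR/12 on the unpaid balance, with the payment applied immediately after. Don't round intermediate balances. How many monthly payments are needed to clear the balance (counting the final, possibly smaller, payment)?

Monthly rate r = 10.3%/12 = 0.858333% = 0.00858333.
Recurrence: B ← B·(1+r) − £568.00.
Month 1: interest £48.07; balance after payment £5,080.07.
Month 2: interest £43.60; balance after payment £4,555.67.
Closed form: n = −ln(1 − rB₀/P)/ln(1+r) = −ln(0.91538)/ln(1.00858) ≈ 10.346, so the balance reaches zero during payment 11.

11 months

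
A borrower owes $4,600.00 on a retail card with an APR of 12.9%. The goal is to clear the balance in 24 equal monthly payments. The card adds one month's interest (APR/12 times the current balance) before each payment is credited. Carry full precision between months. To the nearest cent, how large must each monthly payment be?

$218.48

Monthly rate r = 12.9%/12 = 1.075% = 0.01075.
Level-payment amortization: P = B₀·r / (1 − (1+r)^(−n)) = 4600.00·0.01075 / (1 − 1.01075^(−24)).
Denominator 1 − (1+r)^(−24) = 0.226340256.
P = 49.45 / 0.226340256 ≈ 218.48.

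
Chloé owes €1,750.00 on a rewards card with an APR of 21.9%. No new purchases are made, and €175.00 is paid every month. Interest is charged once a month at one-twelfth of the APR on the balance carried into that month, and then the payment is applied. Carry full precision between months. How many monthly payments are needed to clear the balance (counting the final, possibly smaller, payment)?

Monthly rate r = 21.9%/12 = 1.825% = 0.01825.
Recurrence: B ← B·(1+r) − €175.00.
Month 1: interest €31.94; balance after payment €1,606.94.
Month 2: interest €29.33; balance after payment €1,461.26.
Closed form: n = −ln(1 − rB₀/P)/ln(1+r) = −ln(0.8175)/ln(1.01825) ≈ 11.142, so the balance reaches zero during payment 12.

12 months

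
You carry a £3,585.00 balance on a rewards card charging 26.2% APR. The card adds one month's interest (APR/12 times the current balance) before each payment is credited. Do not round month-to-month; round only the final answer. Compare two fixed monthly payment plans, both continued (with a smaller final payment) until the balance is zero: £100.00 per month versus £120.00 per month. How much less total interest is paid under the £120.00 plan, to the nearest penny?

Monthly rate r = 26.2%/12 = 2.18333% = 0.0218333.
At £100.00/mo: n = ⌈−ln(1 − rB₀/P)/ln(1+r)⌉ = 71 payments (last £68.31); total interest = total paid − £3,585.00 = £3,483.31.
At £120.00/mo: 49 payments (last £109.05); total interest £2,284.05.
Interest saved = £3,483.31 − £2,284.05 = £1,199.26.

£1,199.26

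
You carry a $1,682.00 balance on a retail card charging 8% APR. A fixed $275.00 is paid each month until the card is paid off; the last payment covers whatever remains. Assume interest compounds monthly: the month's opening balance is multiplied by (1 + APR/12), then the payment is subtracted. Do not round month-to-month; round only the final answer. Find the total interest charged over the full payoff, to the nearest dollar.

$41

Monthly rate r = 8%/12 = 0.666667% = 0.00666667.
Payoff takes n = ⌈−ln(1 − rB₀/P)/ln(1+r)⌉ = ⌈6.265⌉ = 7 payments; the last is $73.15.
Total paid = 6·$275.00 + $73.15 = $1,723.15.
Total interest = total paid − principal = $1,723.15 − $1,682.00 = $41.15.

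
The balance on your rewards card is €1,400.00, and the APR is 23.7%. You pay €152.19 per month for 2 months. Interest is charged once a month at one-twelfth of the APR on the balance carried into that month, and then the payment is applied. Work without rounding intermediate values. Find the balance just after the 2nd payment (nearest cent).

€1,148.46

Monthly rate r = 23.7%/12 = 1.975% = 0.01975.
Each month: B ← B·(1+r) − €152.19.
Month 1: interest €27.65; balance after payment €1,275.46.
Month 2: interest €25.19; balance after payment €1,148.46.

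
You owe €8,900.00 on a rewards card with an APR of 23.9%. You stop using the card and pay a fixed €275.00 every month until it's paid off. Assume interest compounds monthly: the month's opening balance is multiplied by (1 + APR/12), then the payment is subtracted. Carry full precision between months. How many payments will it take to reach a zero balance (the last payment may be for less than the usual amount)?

53 payments

Monthly rate r = 23.9%/12 = 1.99167% = 0.0199167.
Recurrence: B ← B·(1+r) − €275.00.
Month 1: interest €177.26; balance after payment €8,802.26.
Month 2: interest €175.31; balance after payment €8,702.57.
Closed form: n = −ln(1 − rB₀/P)/ln(1+r) = −ln(0.35542)/ln(1.01992) ≈ 52.454, so the balance reaches zero during payment 53.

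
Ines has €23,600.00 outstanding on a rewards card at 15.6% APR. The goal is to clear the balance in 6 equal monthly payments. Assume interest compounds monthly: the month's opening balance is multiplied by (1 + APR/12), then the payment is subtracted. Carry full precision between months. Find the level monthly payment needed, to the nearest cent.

Monthly rate r = 15.6%/12 = 1.3% = 0.013.
Level-payment amortization: P = B₀·r / (1 − (1+r)^(−n)) = 23600.00·0.013 / (1 − 1.013^(−6)).
Denominator 1 − (1+r)^(−6) = 0.0745705247.
P = 306.8 / 0.0745705247 ≈ 4114.23.

€4,114.23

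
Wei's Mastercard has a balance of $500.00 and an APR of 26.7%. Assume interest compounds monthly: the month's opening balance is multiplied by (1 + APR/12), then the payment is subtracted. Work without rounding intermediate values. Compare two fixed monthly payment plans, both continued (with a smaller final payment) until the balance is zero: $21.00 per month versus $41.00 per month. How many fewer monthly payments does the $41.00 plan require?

20 fewer payments

Monthly rate r = 26.7%/12 = 2.225% = 0.02225.
At $21.00/mo: n = ⌈−ln(1 − rB₀/P)/ln(1+r)⌉ = 35 payments (last $6.07); total interest = total paid − $500.00 = $220.07.
At $41.00/mo: 15 payments (last $15.88); total interest $89.88.
Payments saved = 35 − 15 = 20.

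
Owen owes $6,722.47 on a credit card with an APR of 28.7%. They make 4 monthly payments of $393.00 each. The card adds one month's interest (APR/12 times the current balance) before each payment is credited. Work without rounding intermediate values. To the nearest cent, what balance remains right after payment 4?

$5,759.73

Monthly rate r = 28.7%/12 = 2.39167% = 0.0239167.
Each month: B ← B·(1+r) − $393.00.
Month 1: interest $160.78; balance after payment $6,490.25.
Month 2: interest $155.23; balance after payment $6,252.47.
Month 3: interest $149.54; balance after payment $6,009.01.
Month 4: interest $143.72; balance after payment $5,759.73.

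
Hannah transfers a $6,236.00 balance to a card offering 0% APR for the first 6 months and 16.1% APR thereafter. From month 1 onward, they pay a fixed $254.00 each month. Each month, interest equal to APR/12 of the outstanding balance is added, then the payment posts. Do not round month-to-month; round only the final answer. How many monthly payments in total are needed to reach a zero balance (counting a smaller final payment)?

Promo months 1–6 at r₀ = 0%/12 = 0; months 7+ at r₁ = 16.1%/12 = 0.0134167.
After month 6 (no interest yet): B = $6,236.00 − 6·$254.00 = $4,712.00.
Then at r₁ with $254.00/mo: n₂ = −ln(1 − r₁·B/P)/ln(1+r₁) ≈ 21.48 → 22 more payments.

28 payments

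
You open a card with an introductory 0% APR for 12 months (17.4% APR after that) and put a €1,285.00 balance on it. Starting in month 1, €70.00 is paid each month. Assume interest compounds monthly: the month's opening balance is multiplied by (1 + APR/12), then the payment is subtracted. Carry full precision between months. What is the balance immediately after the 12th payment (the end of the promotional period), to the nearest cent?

Promo months 1–12 at r₀ = 0%/12 = 0; months 13+ at r₁ = 17.4%/12 = 0.0145.
After month 12 (no interest yet): B = €1,285.00 − 12·€70.00 = €445.00.

€445.00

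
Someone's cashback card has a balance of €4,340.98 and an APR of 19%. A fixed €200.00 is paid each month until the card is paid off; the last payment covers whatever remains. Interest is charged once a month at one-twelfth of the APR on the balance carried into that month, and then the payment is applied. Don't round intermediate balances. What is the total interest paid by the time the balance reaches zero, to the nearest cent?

Monthly rate r = 19%/12 = 1.58333% = 0.0158333.
Payoff takes n = ⌈−ln(1 − rB₀/P)/ln(1+r)⌉ = ⌈26.804⌉ = 27 payments; the last is €161.12.
Total paid = 26·€200.00 + €161.12 = €5,361.12.
Total interest = total paid − principal = €5,361.12 − €4,340.98 = €1,020.14.

€1,020.14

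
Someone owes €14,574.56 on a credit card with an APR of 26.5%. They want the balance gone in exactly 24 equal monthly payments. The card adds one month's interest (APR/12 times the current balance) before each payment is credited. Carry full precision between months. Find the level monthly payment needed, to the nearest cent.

Monthly rate r = 26.5%/12 = 2.20833% = 0.0220833.
Level-payment amortization: P = B₀·r / (1 − (1+r)^(−n)) = 14574.56·0.0220833 / (1 − 1.02208^(−24)).
Denominator 1 − (1+r)^(−24) = 0.407990543.
P = 321.855 / 0.407990543 ≈ 788.88.

€788.88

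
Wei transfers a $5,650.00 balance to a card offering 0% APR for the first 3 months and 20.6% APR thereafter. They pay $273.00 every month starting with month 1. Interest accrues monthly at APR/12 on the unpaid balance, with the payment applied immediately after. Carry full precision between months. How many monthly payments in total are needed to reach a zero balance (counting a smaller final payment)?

25 months

Promo months 1–3 at r₀ = 0%/12 = 0; months 4+ at r₁ = 20.6%/12 = 0.0171667.
After month 3 (no interest yet): B = $5,650.00 − 3·$273.00 = $4,831.00.
Then at r₁ with $273.00/mo: n₂ = −ln(1 − r₁·B/P)/ln(1+r₁) ≈ 21.27 → 22 more payments.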